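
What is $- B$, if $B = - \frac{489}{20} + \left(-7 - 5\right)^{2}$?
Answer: $- \frac{2391}{20} \approx -119.55$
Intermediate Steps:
$B = \frac{2391}{20}$ ($B = \left(-489\right) \frac{1}{20} + \left(-12\right)^{2} = - \frac{489}{20} + 144 = \frac{2391}{20} \approx 119.55$)
$- B = \left(-1\right) \frac{2391}{20} = - \frac{2391}{20}$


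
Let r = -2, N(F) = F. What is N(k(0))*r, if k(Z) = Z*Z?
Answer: 0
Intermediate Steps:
k(Z) = Z²
N(k(0))*r = 0²*(-2) = 0*(-2) = 0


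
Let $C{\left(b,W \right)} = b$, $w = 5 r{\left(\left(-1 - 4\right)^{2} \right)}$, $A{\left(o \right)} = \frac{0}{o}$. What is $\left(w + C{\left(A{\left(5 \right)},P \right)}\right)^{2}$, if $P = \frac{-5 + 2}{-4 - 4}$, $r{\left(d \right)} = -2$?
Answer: $100$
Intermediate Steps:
$A{\left(o \right)} = 0$
$P = \frac{3}{8}$ ($P = - \frac{3}{-8} = \left(-3\right) \left(- \frac{1}{8}\right) = \frac{3}{8} \approx 0.375$)
$w = -10$ ($w = 5 \left(-2\right) = -10$)
$\left(w + C{\left(A{\left(5 \right)},P \right)}\right)^{2} = \left(-10 + 0\right)^{2} = \left(-10\right)^{2} = 100$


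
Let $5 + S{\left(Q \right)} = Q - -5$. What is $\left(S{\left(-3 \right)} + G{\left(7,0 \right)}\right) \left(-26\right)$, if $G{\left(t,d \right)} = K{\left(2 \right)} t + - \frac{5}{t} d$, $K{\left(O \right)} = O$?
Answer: $-286$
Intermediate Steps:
$S{\left(Q \right)} = Q$ ($S{\left(Q \right)} = -5 + \left(Q - -5\right) = -5 + \left(Q + 5\right) = -5 + \left(5 + Q\right) = Q$)
$G{\left(t,d \right)} = 2 t - \frac{5 d}{t}$ ($G{\left(t,d \right)} = 2 t + - \frac{5}{t} d = 2 t - \frac{5 d}{t}$)
$\left(S{\left(-3 \right)} + G{\left(7,0 \right)}\right) \left(-26\right) = \left(-3 + \left(2 \cdot 7 - \frac{0}{7}\right)\right) \left(-26\right) = \left(-3 + \left(14 - 0 \cdot \frac{1}{7}\right)\right) \left(-26\right) = \left(-3 + \left(14 + 0\right)\right) \left(-26\right) = \left(-3 + 14\right) \left(-26\right) = 11 \left(-26\right) = -286$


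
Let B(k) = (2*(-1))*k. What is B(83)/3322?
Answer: -83/1661 ≈ -0.049970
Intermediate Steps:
B(k) = -2*k
B(83)/3322 = -2*83/3322 = -166*1/3322 = -83/1661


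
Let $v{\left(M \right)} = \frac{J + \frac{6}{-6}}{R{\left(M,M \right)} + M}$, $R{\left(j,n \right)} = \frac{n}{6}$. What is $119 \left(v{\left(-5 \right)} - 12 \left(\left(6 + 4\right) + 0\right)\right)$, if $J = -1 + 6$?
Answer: $- \frac{71808}{5} \approx -14362.0$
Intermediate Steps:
$R{\left(j,n \right)} = \frac{n}{6}$ ($R{\left(j,n \right)} = n \frac{1}{6} = \frac{n}{6}$)
$J = 5$
$v{\left(M \right)} = \frac{24}{7 M}$ ($v{\left(M \right)} = \frac{5 + \frac{6}{-6}}{\frac{M}{6} + M} = \frac{5 + 6 \left(- \frac{1}{6}\right)}{\frac{7}{6} M} = \left(5 - 1\right) \frac{6}{7 M} = 4 \frac{6}{7 M} = \frac{24}{7 M}$)
$119 \left(v{\left(-5 \right)} - 12 \left(\left(6 + 4\right) + 0\right)\right) = 119 \left(\frac{24}{7 \left(-5\right)} - 12 \left(\left(6 + 4\right) + 0\right)\right) = 119 \left(\frac{24}{7} \left(- \frac{1}{5}\right) - 12 \left(10 + 0\right)\right) = 119 \left(- \frac{24}{35} - 120\right) = 119 \left(- \frac{4224}{35}\right) = - \frac{71808}{5}$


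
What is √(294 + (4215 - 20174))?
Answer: I*√15665 ≈ 125.16*I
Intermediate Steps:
√(294 + (4215 - 20174)) = √(294 - 15959) = √(-15665) = I*√15665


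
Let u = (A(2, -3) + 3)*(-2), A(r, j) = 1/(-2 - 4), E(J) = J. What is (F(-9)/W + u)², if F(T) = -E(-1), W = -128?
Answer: 4748041/147456 ≈ 32.200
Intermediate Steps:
A(r, j) = -⅙ (A(r, j) = 1/(-6) = -⅙)
F(T) = 1 (F(T) = -1*(-1) = 1)
u = -17/3 (u = (-⅙ + 3)*(-2) = (17/6)*(-2) = -17/3 ≈ -5.6667)
(F(-9)/W + u)² = (1/(-128) - 17/3)² = (1*(-1/128) - 17/3)² = (-1/128 - 17/3)² = (-2179/384)² = 4748041/147456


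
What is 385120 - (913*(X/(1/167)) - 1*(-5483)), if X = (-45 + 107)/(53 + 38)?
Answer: 25093765/91 ≈ 2.7576e+5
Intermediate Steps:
X = 62/91 ≈ 0.68132
385120 - (913*(X/(1/167)) - 1*(-5483)) = 385120 - (913*(62/(91*(1/167))) - 1*(-5483)) = 385120 - (913*(62/(91*(1/167))) + 5483) = 385120 - (913*((62/91)*167) + 5483) = 385120 - (913*(10354/91) + 5483) = 385120 - (9453202/91 + 5483) = 385120 - 1*9952155/91 = 385120 - 9952155/91 = 25093765/91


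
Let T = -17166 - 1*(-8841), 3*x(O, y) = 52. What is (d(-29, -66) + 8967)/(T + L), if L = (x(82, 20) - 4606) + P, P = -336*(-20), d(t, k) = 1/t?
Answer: -780126/538849 ≈ -1.4478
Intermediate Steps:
x(O, y) = 52/3 (x(O, y) = (⅓)*52 = 52/3)
T = -8325 (T = -17166 + 8841 = -8325)
P = 6720
L = 6394/3 (L = (52/3 - 4606) + 6720 = -13766/3 + 6720 = 6394/3 ≈ 2131.3)
(d(-29, -66) + 8967)/(T + L) = (1/(-29) + 8967)/(-8325 + 6394/3) = (-1/29 + 8967)/(-18581/3) = (260042/29)*(-3/18581) = -780126/538849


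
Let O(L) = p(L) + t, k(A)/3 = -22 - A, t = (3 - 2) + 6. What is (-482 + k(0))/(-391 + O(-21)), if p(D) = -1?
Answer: 548/385 ≈ 1.4234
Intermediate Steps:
t = 7 (t = 1 + 6 = 7)
k(A) = -66 - 3*A (k(A) = 3*(-22 - A) = -66 - 3*A)
O(L) = 6 (O(L) = -1 + 7 = 6)
(-482 + k(0))/(-391 + O(-21)) = (-482 + (-66 - 3*0))/(-391 + 6) = (-482 + (-66 + 0))/(-385) = (-482 - 66)*(-1/385) = -548*(-1/385) = 548/385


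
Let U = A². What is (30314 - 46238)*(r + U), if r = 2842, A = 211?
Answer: -754208412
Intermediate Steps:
U = 44521 (U = 211² = 44521)
(30314 - 46238)*(r + U) = (30314 - 46238)*(2842 + 44521) = -15924*47363 = -754208412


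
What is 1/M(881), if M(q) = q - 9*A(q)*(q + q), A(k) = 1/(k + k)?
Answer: 1/872 ≈ 0.0011468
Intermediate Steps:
A(k) = 1/(2*k)
M(q) = -9 + q (M(q) = q - 9*1/(2*q)*(q + q) = q - 9*1/(2*q)*2*q = q - 9*1 = q - 9 = -9 + q)
1/M(881) = 1/(-9 + 881) = 1/872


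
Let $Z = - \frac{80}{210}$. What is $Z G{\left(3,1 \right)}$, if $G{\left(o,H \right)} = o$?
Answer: $- \frac{8}{7} \approx -1.1429$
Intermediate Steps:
$Z = - \frac{8}{21}$ ($Z = \left(-80\right) \frac{1}{210} = - \frac{8}{21} \approx -0.38095$)
$Z G{\left(3,1 \right)} = \left(- \frac{8}{21}\right) 3 = - \frac{8}{7}$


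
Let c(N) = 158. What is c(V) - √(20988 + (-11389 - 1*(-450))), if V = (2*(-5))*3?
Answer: 158 - √10049 ≈ 57.755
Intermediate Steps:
V = -30 (V = -10*3 = -30)
c(V) - √(20988 + (-11389 - 1*(-450))) = 158 - √(20988 + (-11389 - 1*(-450))) = 158 - √(20988 + (-11389 + 450)) = 158 - √(20988 - 10939) = 158 - √10049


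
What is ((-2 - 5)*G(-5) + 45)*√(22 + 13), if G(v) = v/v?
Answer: 38*√35 ≈ 224.81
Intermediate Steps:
G(v) = 1
((-2 - 5)*G(-5) + 45)*√(22 + 13) = ((-2 - 5)*1 + 45)*√(22 + 13) = (-7*1 + 45)*√35 = (-7 + 45)*√35 = 38*√35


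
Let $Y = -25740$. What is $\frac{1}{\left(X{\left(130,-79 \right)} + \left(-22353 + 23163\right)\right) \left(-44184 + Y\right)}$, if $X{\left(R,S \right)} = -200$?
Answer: $- \frac{1}{42653640} \approx -2.3445 \cdot 10^{-8}$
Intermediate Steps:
$\frac{1}{\left(X{\left(130,-79 \right)} + \left(-22353 + 23163\right)\right) \left(-44184 + Y\right)} = \frac{1}{\left(-200 + \left(-22353 + 23163\right)\right) \left(-44184 - 25740\right)} = \frac{1}{\left(-200 + 810\right) \left(-69924\right)} = \frac{1}{610 \left(-69924\right)} = \frac{1}{-42653640} = - \frac{1}{42653640}$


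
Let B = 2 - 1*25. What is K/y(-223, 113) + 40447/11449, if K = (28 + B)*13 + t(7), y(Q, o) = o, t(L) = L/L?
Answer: 5326145/1293737 ≈ 4.1169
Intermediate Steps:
B = -23 (B = 2 - 25 = -23)
t(L) = 1
K = 66 (K = (28 - 23)*13 + 1 = 5*13 + 1 = 65 + 1 = 66)
K/y(-223, 113) + 40447/11449 = 66/113 + 40447/11449 = 5326145/1293737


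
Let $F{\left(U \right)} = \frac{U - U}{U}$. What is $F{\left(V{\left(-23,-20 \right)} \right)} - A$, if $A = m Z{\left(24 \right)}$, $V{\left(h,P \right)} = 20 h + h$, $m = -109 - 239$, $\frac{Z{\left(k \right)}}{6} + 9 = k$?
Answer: $31320$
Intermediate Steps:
$Z{\left(k \right)} = -54 + 6 k$
$m = -348$ ($m = -109 - 239 = -348$)
$V{\left(h,P \right)} = 21 h$
$F{\left(U \right)} = 0$ ($F{\left(U \right)} = \frac{0}{U} = 0$)
$A = -31320$ ($A = - 348 \left(-54 + 6 \cdot 24\right) = - 348 \left(-54 + 144\right) = \left(-348\right) 90 = -31320$)
$F{\left(V{\left(-23,-20 \right)} \right)} - A = 0 - -31320 = 0 + 31320 = 31320$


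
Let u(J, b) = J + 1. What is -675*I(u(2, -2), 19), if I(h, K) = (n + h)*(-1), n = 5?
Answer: 5400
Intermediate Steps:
u(J, b) = 1 + J
I(h, K) = -5 - h (I(h, K) = (5 + h)*(-1) = -5 - h)
-675*I(u(2, -2), 19) = -675*(-5 - (1 + 2)) = -675*(-5 - 1*3) = -675*(-5 - 3) = -675*(-8) = 5400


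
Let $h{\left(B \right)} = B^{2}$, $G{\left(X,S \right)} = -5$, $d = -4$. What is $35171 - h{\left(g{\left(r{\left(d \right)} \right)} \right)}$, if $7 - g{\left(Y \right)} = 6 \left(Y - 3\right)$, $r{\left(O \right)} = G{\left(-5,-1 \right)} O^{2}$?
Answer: $-219854$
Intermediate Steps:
$r{\left(O \right)} = - 5 O^{2}$
$g{\left(Y \right)} = 25 - 6 Y$ ($g{\left(Y \right)} = 7 - 6 \left(Y - 3\right) = 7 - 6 \left(-3 + Y\right) = 7 - \left(-18 + 6 Y\right) = 25 - 6 Y$)
$35171 - h{\left(g{\left(r{\left(d \right)} \right)} \right)} = 35171 - \left(25 - 6 \left(- 5 \left(-4\right)^{2}\right)\right)^{2} = 35171 - \left(25 - 6 \left(\left(-5\right) 16\right)\right)^{2} = 35171 - \left(25 - -480\right)^{2} = 35171 - \left(25 + 480\right)^{2} = 35171 - 505^{2} = 35171 - 255025 = -219854$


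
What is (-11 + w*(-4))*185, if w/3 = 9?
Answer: -22015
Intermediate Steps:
w = 27 (w = 3*9 = 27)
(-11 + w*(-4))*185 = (-11 + 27*(-4))*185 = (-11 - 108)*185 = -119*185 = -22015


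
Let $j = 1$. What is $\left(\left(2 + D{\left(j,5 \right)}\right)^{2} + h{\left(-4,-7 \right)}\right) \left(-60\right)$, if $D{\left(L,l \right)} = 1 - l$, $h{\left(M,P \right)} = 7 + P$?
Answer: $-240$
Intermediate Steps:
$\left(\left(2 + D{\left(j,5 \right)}\right)^{2} + h{\left(-4,-7 \right)}\right) \left(-60\right) = \left(\left(2 + \left(1 - 5\right)\right)^{2} + \left(7 - 7\right)\right) \left(-60\right) = \left(\left(2 + \left(1 - 5\right)\right)^{2} + 0\right) \left(-60\right) = \left(\left(2 - 4\right)^{2} + 0\right) \left(-60\right) = \left(\left(-2\right)^{2} + 0\right) \left(-60\right) = \left(4 + 0\right) \left(-60\right) = 4 \left(-60\right) = -240$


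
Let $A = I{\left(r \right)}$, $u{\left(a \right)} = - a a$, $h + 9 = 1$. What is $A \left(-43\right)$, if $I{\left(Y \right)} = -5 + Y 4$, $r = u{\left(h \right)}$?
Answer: $11223$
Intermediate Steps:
$h = -8$ ($h = -9 + 1 = -8$)
$u{\left(a \right)} = - a^{2}$
$r = -64$ ($r = - \left(-8\right)^{2} = \left(-1\right) 64 = -64$)
$I{\left(Y \right)} = -5 + 4 Y$
$A = -261$ ($A = -5 + 4 \left(-64\right) = -5 - 256 = -261$)
$A \left(-43\right) = \left(-261\right) \left(-43\right) = 11223$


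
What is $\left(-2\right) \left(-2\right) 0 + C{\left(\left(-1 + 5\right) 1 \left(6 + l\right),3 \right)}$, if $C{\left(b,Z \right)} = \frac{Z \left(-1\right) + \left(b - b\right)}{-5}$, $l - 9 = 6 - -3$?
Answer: $\frac{3}{5} \approx 0.6$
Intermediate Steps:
$l = 18$ ($l = 9 + \left(6 - -3\right) = 9 + \left(6 + 3\right) = 9 + 9 = 18$)
$C{\left(b,Z \right)} = \frac{Z}{5}$ ($C{\left(b,Z \right)} = \left(- Z + 0\right) \left(- \frac{1}{5}\right) = - Z \left(- \frac{1}{5}\right) = \frac{Z}{5}$)
$\left(-2\right) \left(-2\right) 0 + C{\left(\left(-1 + 5\right) 1 \left(6 + l\right),3 \right)} = \left(-2\right) \left(-2\right) 0 + \frac{1}{5} \cdot 3 = 4 \cdot 0 + \frac{3}{5} = 0 + \frac{3}{5} = \frac{3}{5}$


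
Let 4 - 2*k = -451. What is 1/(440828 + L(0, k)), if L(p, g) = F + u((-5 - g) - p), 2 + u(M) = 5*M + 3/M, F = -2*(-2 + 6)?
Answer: 310/136293201 ≈ 2.2745e-6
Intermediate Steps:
k = 455/2 (k = 2 - ½*(-451) = 2 + 451/2 = 455/2 ≈ 227.50)
F = -8 (F = -2*4 = -8)
u(M) = -2 + 3/M + 5*M (u(M) = -2 + (5*M + 3/M) = -2 + (3/M + 5*M) = -2 + 3/M + 5*M)
L(p, g) = -35 - 5*g - 5*p + 3/(-5 - g - p) (L(p, g) = -8 + (-2 + 3/((-5 - g) - p) + 5*((-5 - g) - p)) = -8 + (-2 + 3/(-5 - g - p) + 5*(-5 - g - p)) = -8 + (-2 + 3/(-5 - g - p) + (-25 - 5*g - 5*p)) = -8 + (-27 - 5*g - 5*p + 3/(-5 - g - p)) = -35 - 5*g - 5*p + 3/(-5 - g - p))
1/(440828 + L(0, k)) = 1/(440828 + (-3 + 5*(-7 - 1*455/2 - 1*0)*(5 + 455/2 + 0))/(5 + 455/2 + 0)) = 1/(440828 + (-3 + 5*(-7 - 455/2 + 0)*(465/2))/(465/2)) = 1/(440828 + 2*(-3 + 5*(-469/2)*(465/2))/465) = 1/(440828 + 2*(-3 - 1090425/4)/465) = 1/(440828 + (2/465)*(-1090437/4)) = 1/(440828 - 363479/310) = 1/(136293201/310) = 310/136293201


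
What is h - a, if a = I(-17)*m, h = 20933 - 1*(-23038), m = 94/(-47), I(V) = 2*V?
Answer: 43903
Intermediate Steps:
m = -2 (m = 94*(-1/47) = -2)
h = 43971 (h = 20933 + 23038 = 43971)
a = 68 (a = (2*(-17))*(-2) = -34*(-2) = 68)
h - a = 43971 - 1*68 = 43971 - 68 = 43903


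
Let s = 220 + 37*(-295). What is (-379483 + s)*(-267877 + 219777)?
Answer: 18767561800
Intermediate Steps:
s = -10695 (s = 220 - 10915 = -10695)
(-379483 + s)*(-267877 + 219777) = (-379483 - 10695)*(-267877 + 219777) = -390178*(-48100) = 18767561800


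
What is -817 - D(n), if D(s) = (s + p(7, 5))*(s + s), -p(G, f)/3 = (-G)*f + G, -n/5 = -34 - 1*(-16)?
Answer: -32137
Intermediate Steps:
n = 90 (n = -5*(-34 - 1*(-16)) = -5*(-34 + 16) = -5*(-18) = 90)
p(G, f) = -3*G + 3*G*f (p(G, f) = -3*((-G)*f + G) = -3*(-G*f + G) = -3*(G - G*f) = -3*G + 3*G*f)
D(s) = 2*s*(84 + s) (D(s) = (s + 3*7*(-1 + 5))*(s + s) = (s + 3*7*4)*(2*s) = (s + 84)*(2*s) = (84 + s)*(2*s) = 2*s*(84 + s))
-817 - D(n) = -817 - 2*90*(84 + 90) = -817 - 2*90*174 = -817 - 1*31320 = -817 - 31320 = -32137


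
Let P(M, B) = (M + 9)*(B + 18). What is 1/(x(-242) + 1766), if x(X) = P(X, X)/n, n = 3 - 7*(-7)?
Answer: 13/36006 ≈ 0.00036105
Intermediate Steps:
P(M, B) = (9 + M)*(18 + B)
n = 52 (n = 3 + 49 = 52)
x(X) = 81/26 + X²/52 + 27*X/52 (x(X) = (162 + 9*X + 18*X + X*X)/52 = (162 + 9*X + 18*X + X²)*(1/52) = (162 + X² + 27*X)*(1/52) = 81/26 + X²/52 + 27*X/52)
1/(x(-242) + 1766) = 1/((81/26 + (1/52)*(-242)² + (27/52)*(-242)) + 1766) = 1/((81/26 + (1/52)*58564 - 3267/26) + 1766) = 1/((81/26 + 14641/13 - 3267/26) + 1766) = 1/(13048/13 + 1766) = 1/(36006/13) = 13/36006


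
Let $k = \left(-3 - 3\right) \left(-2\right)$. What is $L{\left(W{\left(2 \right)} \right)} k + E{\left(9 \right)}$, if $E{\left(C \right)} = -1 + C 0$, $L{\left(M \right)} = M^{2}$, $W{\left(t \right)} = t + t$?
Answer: $191$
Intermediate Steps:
$k = 12$ ($k = \left(-6\right) \left(-2\right) = 12$)
$W{\left(t \right)} = 2 t$
$E{\left(C \right)} = -1$ ($E{\left(C \right)} = -1 + 0 = -1$)
$L{\left(W{\left(2 \right)} \right)} k + E{\left(9 \right)} = \left(2 \cdot 2\right)^{2} \cdot 12 - 1 = 4^{2} \cdot 12 - 1 = 16 \cdot 12 - 1 = 192 - 1 = 191$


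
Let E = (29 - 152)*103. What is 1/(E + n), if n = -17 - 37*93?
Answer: -1/16127 ≈ -6.2008e-5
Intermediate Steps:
n = -3458 (n = -17 - 3441 = -3458)
E = -12669 (E = -123*103 = -12669)
1/(E + n) = 1/(-12669 - 3458) = 1/(-16127) = -1/16127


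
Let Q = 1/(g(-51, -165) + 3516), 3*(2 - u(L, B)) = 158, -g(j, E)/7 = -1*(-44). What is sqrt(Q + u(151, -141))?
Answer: I*sqrt(1173196878)/4812 ≈ 7.118*I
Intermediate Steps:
g(j, E) = -308 (g(j, E) = -(-7)*(-44) = -7*44 = -308)
u(L, B) = -152/3 (u(L, B) = 2 - 1/3*158 = 2 - 158/3 = -152/3)
Q = 1/3208 (Q = 1/(-308 + 3516) = 1/3208 ≈ 0.00031172)
sqrt(Q + u(151, -141)) = sqrt(1/3208 - 152/3) = sqrt(-487613/9624) = I*sqrt(1173196878)/4812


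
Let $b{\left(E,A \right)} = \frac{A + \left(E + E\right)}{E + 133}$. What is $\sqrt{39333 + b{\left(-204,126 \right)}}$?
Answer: $\frac{15 \sqrt{881323}}{71} \approx 198.34$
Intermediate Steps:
$b{\left(E,A \right)} = \frac{A + 2 E}{133 + E}$
$\sqrt{39333 + b{\left(-204,126 \right)}} = \sqrt{39333 + \frac{126 + 2 \left(-204\right)}{133 - 204}} = \sqrt{39333 + \frac{126 - 408}{-71}} = \sqrt{39333 - - \frac{282}{71}} = \sqrt{39333 + \frac{282}{71}} = \sqrt{\frac{2792925}{71}} = \frac{15 \sqrt{881323}}{71}$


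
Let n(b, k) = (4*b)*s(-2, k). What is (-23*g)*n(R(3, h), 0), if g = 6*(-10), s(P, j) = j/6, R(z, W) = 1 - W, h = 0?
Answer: 0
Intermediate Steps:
s(P, j) = j/6 (s(P, j) = j*(⅙) = j/6)
g = -60
n(b, k) = 2*b*k/3 (n(b, k) = (4*b)*(k/6) = 2*b*k/3)
(-23*g)*n(R(3, h), 0) = (-23*(-60))*((⅔)*(1 - 1*0)*0) = 1380*((⅔)*(1 + 0)*0) = 1380*((⅔)*1*0) = 1380*0 = 0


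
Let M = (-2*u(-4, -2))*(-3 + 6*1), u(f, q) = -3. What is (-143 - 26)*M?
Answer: -3042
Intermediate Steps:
M = 18 (M = (-2*(-3))*(-3 + 6*1) = 6*(-3 + 6) = 6*3 = 18)
(-143 - 26)*M = (-143 - 26)*18 = -169*18 = -3042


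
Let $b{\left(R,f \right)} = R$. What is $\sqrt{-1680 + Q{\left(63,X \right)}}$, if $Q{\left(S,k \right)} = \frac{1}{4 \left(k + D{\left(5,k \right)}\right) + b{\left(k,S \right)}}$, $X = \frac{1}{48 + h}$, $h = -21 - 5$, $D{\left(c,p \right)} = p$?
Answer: $\frac{i \sqrt{15098}}{3} \approx 40.958 i$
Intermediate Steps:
$h = -26$
$X = \frac{1}{22}$ ($X = \frac{1}{48 - 26} = \frac{1}{22} \approx 0.045455$)
$Q{\left(S,k \right)} = \frac{1}{9 k}$ ($Q{\left(S,k \right)} = \frac{1}{4 \left(k + k\right) + k} = \frac{1}{4 \cdot 2 k + k} = \frac{1}{8 k + k} = \frac{1}{9 k}$)
$\sqrt{-1680 + Q{\left(63,X \right)}} = \sqrt{-1680 + \frac{\frac{1}{\frac{1}{22}}}{9}} = \sqrt{-1680 + \frac{1}{9} \cdot 22} = \sqrt{-1680 + \frac{22}{9}} = \sqrt{- \frac{15098}{9}} = \frac{i \sqrt{15098}}{3}$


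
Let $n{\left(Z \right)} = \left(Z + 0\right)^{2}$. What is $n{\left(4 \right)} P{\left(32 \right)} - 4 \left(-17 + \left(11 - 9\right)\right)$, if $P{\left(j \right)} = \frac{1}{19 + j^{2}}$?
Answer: $\frac{62596}{1043} \approx 60.015$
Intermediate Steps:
$n{\left(Z \right)} = Z^{2}$
$n{\left(4 \right)} P{\left(32 \right)} - 4 \left(-17 + \left(11 - 9\right)\right) = \frac{4^{2}}{19 + 32^{2}} - 4 \left(-17 + \left(11 - 9\right)\right) = \frac{16}{19 + 1024} - 4 \left(-17 + 2\right) = \frac{16}{1043} - -60 = 16 \cdot \frac{1}{1043} + 60 = \frac{16}{1043} + 60 = \frac{62596}{1043}$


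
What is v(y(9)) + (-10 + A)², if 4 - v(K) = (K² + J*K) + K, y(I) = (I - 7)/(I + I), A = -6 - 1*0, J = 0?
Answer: 21050/81 ≈ 259.88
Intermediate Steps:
A = -6 (A = -6 + 0 = -6)
y(I) = (-7 + I)/(2*I) (y(I) = (-7 + I)/((2*I)) = (-7 + I)*(1/(2*I)) = (-7 + I)/(2*I))
v(K) = 4 - K - K² (v(K) = 4 - ((K² + 0*K) + K) = 4 - ((K² + 0) + K) = 4 - (K² + K) = 4 - (K + K²) = 4 + (-K - K²) = 4 - K - K²)
v(y(9)) + (-10 + A)² = (4 - (-7 + 9)/(2*9) - ((½)*(-7 + 9)/9)²) + (-10 - 6)² = (4 - 2/(2*9) - ((½)*(⅑)*2)²) + (-16)² = (4 - 1*⅑ - (⅑)²) + 256 = (4 - ⅑ - 1*1/81) + 256 = (4 - ⅑ - 1/81) + 256 = 314/81 + 256 = 21050/81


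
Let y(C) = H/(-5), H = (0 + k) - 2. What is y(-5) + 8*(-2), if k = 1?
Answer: -79/5 ≈ -15.800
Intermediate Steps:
H = -1 (H = (0 + 1) - 2 = 1 - 2 = -1)
y(C) = ⅕ (y(C) = -1/(-5) = -⅕*(-1) = ⅕)
y(-5) + 8*(-2) = ⅕ + 8*(-2) = ⅕ - 16 = -79/5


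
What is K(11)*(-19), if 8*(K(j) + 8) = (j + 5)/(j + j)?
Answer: 1653/11 ≈ 150.27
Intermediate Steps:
K(j) = -8 + (5 + j)/(16*j) (K(j) = -8 + ((j + 5)/(j + j))/8 = -8 + ((5 + j)/((2*j)))/8 = -8 + ((5 + j)*(1/(2*j)))/8 = -8 + ((5 + j)/(2*j))/8 = -8 + (5 + j)/(16*j))
K(11)*(-19) = ((1/16)*(5 - 127*11)/11)*(-19) = ((1/16)*(1/11)*(5 - 1397))*(-19) = ((1/16)*(1/11)*(-1392))*(-19) = -87/11*(-19) = 1653/11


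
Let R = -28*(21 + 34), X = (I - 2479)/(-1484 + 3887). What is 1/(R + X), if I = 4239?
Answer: -2403/3698860 ≈ -0.00064966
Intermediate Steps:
X = 1760/2403 (X = (4239 - 2479)/(-1484 + 3887) = 1760/2403 ≈ 0.73242)
R = -1540 (R = -28*55 = -1540)
1/(R + X) = 1/(-1540 + 1760/2403) = 1/(-3698860/2403) = -2403/3698860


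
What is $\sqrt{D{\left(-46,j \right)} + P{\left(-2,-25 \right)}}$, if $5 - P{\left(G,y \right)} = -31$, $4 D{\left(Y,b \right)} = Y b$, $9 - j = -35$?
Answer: $i \sqrt{470} \approx 21.679 i$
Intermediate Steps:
$j = 44$ ($j = 9 - -35 = 9 + 35 = 44$)
$D{\left(Y,b \right)} = \frac{Y b}{4}$
$P{\left(G,y \right)} = 36$ ($P{\left(G,y \right)} = 5 - -31 = 5 + 31 = 36$)
$\sqrt{D{\left(-46,j \right)} + P{\left(-2,-25 \right)}} = \sqrt{\frac{1}{4} \left(-46\right) 44 + 36} = \sqrt{-506 + 36} = \sqrt{-470} = i \sqrt{470}$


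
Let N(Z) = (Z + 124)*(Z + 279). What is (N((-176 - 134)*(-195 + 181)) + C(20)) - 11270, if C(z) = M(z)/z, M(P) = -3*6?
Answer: 206079451/10 ≈ 2.0608e+7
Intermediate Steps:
M(P) = -18
C(z) = -18/z
N(Z) = (124 + Z)*(279 + Z)
(N((-176 - 134)*(-195 + 181)) + C(20)) - 11270 = ((34596 + ((-176 - 134)*(-195 + 181))² + 403*((-176 - 134)*(-195 + 181))) - 18/20) - 11270 = ((34596 + (-310*(-14))² + 403*(-310*(-14))) - 18*1/20) - 11270 = ((34596 + 4340² + 403*4340) - 9/10) - 11270 = ((34596 + 18835600 + 1749020) - 9/10) - 11270 = (20619216 - 9/10) - 11270 = 206192151/10 - 11270 = 206079451/10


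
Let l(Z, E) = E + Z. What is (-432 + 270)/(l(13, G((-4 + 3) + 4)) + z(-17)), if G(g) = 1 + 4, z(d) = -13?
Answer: -162/5 ≈ -32.400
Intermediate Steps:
G(g) = 5
(-432 + 270)/(l(13, G((-4 + 3) + 4)) + z(-17)) = (-432 + 270)/((5 + 13) - 13) = -162/(18 - 13) = -162/5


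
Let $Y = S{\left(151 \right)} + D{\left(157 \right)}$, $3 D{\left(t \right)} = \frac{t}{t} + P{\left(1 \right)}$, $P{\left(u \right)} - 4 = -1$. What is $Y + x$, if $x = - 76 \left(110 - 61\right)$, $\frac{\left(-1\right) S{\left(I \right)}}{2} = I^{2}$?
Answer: $- \frac{147974}{3} \approx -49325.0$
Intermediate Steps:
$P{\left(u \right)} = 3$ ($P{\left(u \right)} = 4 - 1 = 3$)
$D{\left(t \right)} = \frac{4}{3}$ ($D{\left(t \right)} = \frac{\frac{t}{t} + 3}{3} = \frac{1 + 3}{3} = \frac{1}{3} \cdot 4 = \frac{4}{3}$)
$S{\left(I \right)} = - 2 I^{2}$
$x = -3724$ ($x = \left(-76\right) 49 = -3724$)
$Y = - \frac{136802}{3}$ ($Y = - 2 \cdot 151^{2} + \frac{4}{3} = \left(-2\right) 22801 + \frac{4}{3} = -45602 + \frac{4}{3} = - \frac{136802}{3} \approx -45601.0$)
$Y + x = - \frac{136802}{3} - 3724 = - \frac{147974}{3}$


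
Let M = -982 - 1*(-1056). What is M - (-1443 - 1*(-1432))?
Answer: 85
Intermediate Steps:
M = 74 (M = -982 + 1056 = 74)
M - (-1443 - 1*(-1432)) = 74 - (-1443 - 1*(-1432)) = 74 - (-1443 + 1432) = 74 - 1*(-11) = 74 + 11 = 85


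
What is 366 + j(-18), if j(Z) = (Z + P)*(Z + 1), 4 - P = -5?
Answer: 519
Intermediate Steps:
P = 9 (P = 4 - 1*(-5) = 4 + 5 = 9)
j(Z) = (1 + Z)*(9 + Z) (j(Z) = (Z + 9)*(Z + 1) = (9 + Z)*(1 + Z) = (1 + Z)*(9 + Z))
366 + j(-18) = 366 + (9 + (-18)**2 + 10*(-18)) = 366 + (9 + 324 - 180) = 366 + 153 = 519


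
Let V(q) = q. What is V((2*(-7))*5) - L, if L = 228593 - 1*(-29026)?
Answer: -257689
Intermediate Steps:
L = 257619 (L = 228593 + 29026 = 257619)
V((2*(-7))*5) - L = (2*(-7))*5 - 1*257619 = -14*5 - 257619 = -70 - 257619 = -257689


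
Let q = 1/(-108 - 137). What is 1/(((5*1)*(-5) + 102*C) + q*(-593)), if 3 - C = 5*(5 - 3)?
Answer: -245/180462 ≈ -0.0013576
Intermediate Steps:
C = -7 (C = 3 - 5*(5 - 3) = 3 - 5*2 = 3 - 1*10 = 3 - 10 = -7)
q = -1/245 (q = 1/(-245) = -1/245 ≈ -0.0040816)
1/(((5*1)*(-5) + 102*C) + q*(-593)) = 1/(((5*1)*(-5) + 102*(-7)) - 1/245*(-593)) = 1/((5*(-5) - 714) + 593/245) = 1/((-25 - 714) + 593/245) = 1/(-739 + 593/245) = 1/(-180462/245) = -245/180462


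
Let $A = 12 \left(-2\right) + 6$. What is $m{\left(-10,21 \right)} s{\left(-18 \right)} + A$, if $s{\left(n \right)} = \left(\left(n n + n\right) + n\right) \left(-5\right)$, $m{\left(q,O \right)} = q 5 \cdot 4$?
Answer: $287982$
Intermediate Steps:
$m{\left(q,O \right)} = 20 q$ ($m{\left(q,O \right)} = 5 q 4 = 20 q$)
$A = -18$ ($A = -24 + 6 = -18$)
$s{\left(n \right)} = - 10 n - 5 n^{2}$ ($s{\left(n \right)} = \left(\left(n^{2} + n\right) + n\right) \left(-5\right) = \left(\left(n + n^{2}\right) + n\right) \left(-5\right) = \left(n^{2} + 2 n\right) \left(-5\right) = - 10 n - 5 n^{2}$)
$m{\left(-10,21 \right)} s{\left(-18 \right)} + A = 20 \left(-10\right) \left(\left(-5\right) \left(-18\right) \left(2 - 18\right)\right) - 18 = - 200 \left(\left(-5\right) \left(-18\right) \left(-16\right)\right) - 18 = \left(-200\right) \left(-1440\right) - 18 = 288000 - 18 = 287982$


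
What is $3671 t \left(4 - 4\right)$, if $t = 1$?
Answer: $0$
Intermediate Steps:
$3671 t \left(4 - 4\right) = 3671 \cdot 1 \left(4 - 4\right) = 3671 \cdot 1 \cdot 0 = 3671 \cdot 0 = 0$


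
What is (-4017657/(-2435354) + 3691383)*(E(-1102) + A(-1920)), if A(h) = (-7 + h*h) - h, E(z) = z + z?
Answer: 33137487271365528051/2435354 ≈ 1.3607e+13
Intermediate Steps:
E(z) = 2*z
A(h) = -7 + h² - h (A(h) = (-7 + h²) - h = -7 + h² - h)
(-4017657/(-2435354) + 3691383)*(E(-1102) + A(-1920)) = (-4017657/(-2435354) + 3691383)*(2*(-1102) + (-7 + (-1920)² - 1*(-1920))) = (-4017657*(-1/2435354) + 3691383)*(-2204 + (-7 + 3686400 + 1920)) = (4017657/2435354 + 3691383)*(-2204 + 3688313) = (8989828372239/2435354)*3686109 = 33137487271365528051/2435354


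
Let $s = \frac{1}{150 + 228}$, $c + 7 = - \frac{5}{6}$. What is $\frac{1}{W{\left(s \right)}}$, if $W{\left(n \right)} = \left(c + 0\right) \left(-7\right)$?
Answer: $\frac{6}{329} \approx 0.018237$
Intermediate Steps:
$c = - \frac{47}{6}$ ($c = -7 - \frac{5}{6} = - \frac{47}{6} \approx -7.8333$)
$s = \frac{1}{378} \approx 0.0026455$
$W{\left(n \right)} = \frac{329}{6}$ ($W{\left(n \right)} = \left(- \frac{47}{6} + 0\right) \left(-7\right) = \left(- \frac{47}{6}\right) \left(-7\right) = \frac{329}{6}$)
$\frac{1}{W{\left(s \right)}} = \frac{1}{\frac{329}{6}} = \frac{6}{329}$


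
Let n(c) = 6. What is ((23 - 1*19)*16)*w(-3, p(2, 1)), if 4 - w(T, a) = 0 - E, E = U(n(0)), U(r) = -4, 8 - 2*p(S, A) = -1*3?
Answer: 0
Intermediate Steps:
p(S, A) = 11/2 (p(S, A) = 4 - (-1)*3/2 = 4 - ½*(-3) = 4 + 3/2 = 11/2)
E = -4
w(T, a) = 0 (w(T, a) = 4 - (0 - 1*(-4)) = 4 - (0 + 4) = 4 - 1*4 = 4 - 4 = 0)
((23 - 1*19)*16)*w(-3, p(2, 1)) = ((23 - 1*19)*16)*0 = ((23 - 19)*16)*0 = (4*16)*0 = 64*0 = 0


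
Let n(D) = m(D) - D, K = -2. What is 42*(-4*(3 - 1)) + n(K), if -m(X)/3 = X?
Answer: -328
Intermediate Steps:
m(X) = -3*X
n(D) = -4*D (n(D) = -3*D - D = -4*D)
42*(-4*(3 - 1)) + n(K) = 42*(-4*(3 - 1)) - 4*(-2) = 42*(-4*2) + 8 = 42*(-8) + 8 = -336 + 8 = -328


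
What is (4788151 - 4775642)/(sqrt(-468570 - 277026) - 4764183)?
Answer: -2837865007/1080830495385 - 3574*I*sqrt(20711)/1080830495385 ≈ -0.0026256 - 4.7588e-7*I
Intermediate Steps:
(4788151 - 4775642)/(sqrt(-468570 - 277026) - 4764183) = 12509/(sqrt(-745596) - 4764183) = 12509/(6*I*sqrt(20711) - 4764183) = 12509/(-4764183 + 6*I*sqrt(20711))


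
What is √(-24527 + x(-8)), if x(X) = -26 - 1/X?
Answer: I*√392846/4 ≈ 156.69*I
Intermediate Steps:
√(-24527 + x(-8)) = √(-24527 + (-26 - 1/(-8))) = √(-24527 + (-26 - 1*(-⅛))) = √(-24527 + (-26 + ⅛)) = √(-24527 - 207/8) = √(-196423/8) = I*√392846/4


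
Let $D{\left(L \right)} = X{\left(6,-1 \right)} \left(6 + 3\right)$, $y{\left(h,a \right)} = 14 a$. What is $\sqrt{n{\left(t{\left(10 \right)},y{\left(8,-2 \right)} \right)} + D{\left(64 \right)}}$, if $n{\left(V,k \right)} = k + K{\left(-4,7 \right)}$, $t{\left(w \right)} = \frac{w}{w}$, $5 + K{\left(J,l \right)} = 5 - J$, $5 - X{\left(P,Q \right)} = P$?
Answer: $i \sqrt{33} \approx 5.7446 i$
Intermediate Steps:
$X{\left(P,Q \right)} = 5 - P$
$K{\left(J,l \right)} = - J$ ($K{\left(J,l \right)} = -5 - \left(-5 + J\right) = - J$)
$t{\left(w \right)} = 1$
$D{\left(L \right)} = -9$ ($D{\left(L \right)} = \left(5 - 6\right) \left(6 + 3\right) = \left(5 - 6\right) 9 = \left(-1\right) 9 = -9$)
$n{\left(V,k \right)} = 4 + k$ ($n{\left(V,k \right)} = k - -4 = k + 4 = 4 + k$)
$\sqrt{n{\left(t{\left(10 \right)},y{\left(8,-2 \right)} \right)} + D{\left(64 \right)}} = \sqrt{\left(4 + 14 \left(-2\right)\right) - 9} = \sqrt{\left(4 - 28\right) - 9} = \sqrt{-24 - 9} = \sqrt{-33} = i \sqrt{33}$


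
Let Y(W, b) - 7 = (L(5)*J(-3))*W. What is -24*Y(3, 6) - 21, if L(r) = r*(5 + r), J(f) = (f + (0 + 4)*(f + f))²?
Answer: -2624589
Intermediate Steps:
J(f) = 81*f² (J(f) = (f + 4*(2*f))² = (f + 8*f)² = (9*f)² = 81*f²)
Y(W, b) = 7 + 36450*W (Y(W, b) = 7 + ((5*(5 + 5))*(81*(-3)²))*W = 7 + ((5*10)*(81*9))*W = 7 + (50*729)*W = 7 + 36450*W)
-24*Y(3, 6) - 21 = -24*(7 + 36450*3) - 21 = -24*(7 + 109350) - 21 = -24*109357 - 21 = -2624568 - 21 = -2624589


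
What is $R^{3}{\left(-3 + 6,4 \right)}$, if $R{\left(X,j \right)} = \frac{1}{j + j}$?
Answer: $\frac{1}{512} \approx 0.0019531$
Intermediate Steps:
$R{\left(X,j \right)} = \frac{1}{2 j}$
$R^{3}{\left(-3 + 6,4 \right)} = \left(\frac{1}{2 \cdot 4}\right)^{3} = \left(\frac{1}{2} \cdot \frac{1}{4}\right)^{3} = \left(\frac{1}{8}\right)^{3} = \frac{1}{512}$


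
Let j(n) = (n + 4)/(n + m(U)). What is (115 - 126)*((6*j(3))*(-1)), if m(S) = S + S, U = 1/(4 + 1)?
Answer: 2310/17 ≈ 135.88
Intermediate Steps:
U = ⅕ (U = 1/5 = ⅕ ≈ 0.20000)
m(S) = 2*S
j(n) = (4 + n)/(⅖ + n) (j(n) = (n + 4)/(n + 2*(⅕)) = (4 + n)/(n + ⅖) = (4 + n)/(⅖ + n))
(115 - 126)*((6*j(3))*(-1)) = (115 - 126)*((6*(5*(4 + 3)/(2 + 5*3)))*(-1)) = -11*6*(5*7/(2 + 15))*(-1) = -11*6*(5*7/17)*(-1) = -11*6*(5*(1/17)*7)*(-1) = -11*6*(35/17)*(-1) = -2310*(-1)/17 = -11*(-210/17) = 2310/17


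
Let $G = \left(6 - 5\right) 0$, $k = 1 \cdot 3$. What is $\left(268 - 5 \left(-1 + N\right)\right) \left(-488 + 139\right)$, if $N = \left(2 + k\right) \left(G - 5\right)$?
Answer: $-138902$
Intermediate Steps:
$k = 3$
$G = 0$ ($G = 1 \cdot 0 = 0$)
$N = -25$ ($N = \left(2 + 3\right) \left(0 - 5\right) = 5 \left(-5\right) = -25$)
$\left(268 - 5 \left(-1 + N\right)\right) \left(-488 + 139\right) = \left(268 - 5 \left(-1 - 25\right)\right) \left(-488 + 139\right) = \left(268 - -130\right) \left(-349\right) = \left(268 + 130\right) \left(-349\right) = 398 \left(-349\right) = -138902$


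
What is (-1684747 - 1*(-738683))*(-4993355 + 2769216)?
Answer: 2104177838896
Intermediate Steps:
(-1684747 - 1*(-738683))*(-4993355 + 2769216) = (-1684747 + 738683)*(-2224139) = -946064*(-2224139) = 2104177838896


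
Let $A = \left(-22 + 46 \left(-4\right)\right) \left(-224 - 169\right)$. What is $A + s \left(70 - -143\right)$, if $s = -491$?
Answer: $-23625$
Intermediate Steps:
$A = 80958$ ($A = \left(-22 - 184\right) \left(-393\right) = \left(-206\right) \left(-393\right) = 80958$)
$A + s \left(70 - -143\right) = 80958 - 491 \left(70 - -143\right) = 80958 - 491 \left(70 + 143\right) = 80958 - 104583 = -23625$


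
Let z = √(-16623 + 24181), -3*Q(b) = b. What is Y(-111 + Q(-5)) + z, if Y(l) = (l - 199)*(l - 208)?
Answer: 880600/9 + √7558 ≈ 97931.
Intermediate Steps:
Q(b) = -b/3
z = √7558 ≈ 86.937
Y(l) = (-208 + l)*(-199 + l) (Y(l) = (-199 + l)*(-208 + l) = (-208 + l)*(-199 + l))
Y(-111 + Q(-5)) + z = (41392 + (-111 - ⅓*(-5))² - 407*(-111 - ⅓*(-5))) + √7558 = (41392 + (-111 + 5/3)² - 407*(-111 + 5/3)) + √7558 = (41392 + (-328/3)² - 407*(-328/3)) + √7558 = (41392 + 107584/9 + 133496/3) + √7558 = 880600/9 + √7558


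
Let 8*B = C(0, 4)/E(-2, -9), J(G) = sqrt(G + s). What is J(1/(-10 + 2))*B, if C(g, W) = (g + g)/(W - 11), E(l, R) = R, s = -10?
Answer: 0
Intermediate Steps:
C(g, W) = 2*g/(-11 + W) (C(g, W) = (2*g)/(-11 + W) = 2*g/(-11 + W))
J(G) = sqrt(-10 + G) (J(G) = sqrt(G - 10) = sqrt(-10 + G))
B = 0 (B = ((2*0/(-11 + 4))/(-9))/8 = ((2*0/(-7))*(-1/9))/8 = ((2*0*(-1/7))*(-1/9))/8 = (0*(-1/9))/8 = (1/8)*0 = 0)
J(1/(-10 + 2))*B = sqrt(-10 + 1/(-10 + 2))*0 = sqrt(-10 + 1/(-8))*0 = sqrt(-10 - 1/8)*0 = sqrt(-81/8)*0 = (9*I*sqrt(2)/4)*0 = 0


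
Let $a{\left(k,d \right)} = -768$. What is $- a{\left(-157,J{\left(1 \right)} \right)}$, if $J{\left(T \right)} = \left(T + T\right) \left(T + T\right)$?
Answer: $768$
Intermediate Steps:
$J{\left(T \right)} = 4 T^{2}$ ($J{\left(T \right)} = 2 T 2 T = 4 T^{2}$)
$- a{\left(-157,J{\left(1 \right)} \right)} = \left(-1\right) \left(-768\right) = 768$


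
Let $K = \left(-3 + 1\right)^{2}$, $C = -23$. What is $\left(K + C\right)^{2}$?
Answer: $361$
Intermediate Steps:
$K = 4$ ($K = \left(-2\right)^{2} = 4$)
$\left(K + C\right)^{2} = \left(4 - 23\right)^{2} = \left(-19\right)^{2} = 361$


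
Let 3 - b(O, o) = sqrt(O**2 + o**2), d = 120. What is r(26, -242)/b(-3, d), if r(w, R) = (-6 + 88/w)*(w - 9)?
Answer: 289/31200 + 289*sqrt(1601)/31200 ≈ 0.37989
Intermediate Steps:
r(w, R) = (-9 + w)*(-6 + 88/w) (r(w, R) = (-6 + 88/w)*(-9 + w) = (-9 + w)*(-6 + 88/w))
b(O, o) = 3 - sqrt(O**2 + o**2)
r(26, -242)/b(-3, d) = (142 - 792/26 - 6*26)/(3 - sqrt((-3)**2 + 120**2)) = (142 - 792*1/26 - 156)/(3 - sqrt(9 + 14400)) = (142 - 396/13 - 156)/(3 - sqrt(14409)) = -578/(13*(3 - 3*sqrt(1601)))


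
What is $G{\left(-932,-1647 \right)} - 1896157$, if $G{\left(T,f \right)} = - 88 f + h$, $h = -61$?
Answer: $-1751282$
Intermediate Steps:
$G{\left(T,f \right)} = -61 - 88 f$ ($G{\left(T,f \right)} = - 88 f - 61 = -61 - 88 f$)
$G{\left(-932,-1647 \right)} - 1896157 = \left(-61 - -144936\right) - 1896157 = \left(-61 + 144936\right) - 1896157 = 144875 - 1896157 = -1751282$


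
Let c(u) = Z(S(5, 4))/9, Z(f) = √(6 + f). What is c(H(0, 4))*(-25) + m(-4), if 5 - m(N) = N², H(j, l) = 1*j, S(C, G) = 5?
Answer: -11 - 25*√11/9 ≈ -20.213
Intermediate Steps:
H(j, l) = j
c(u) = √11/9 (c(u) = √(6 + 5)/9 = √11*(⅑) = √11/9)
m(N) = 5 - N²
c(H(0, 4))*(-25) + m(-4) = (√11/9)*(-25) + (5 - 1*(-4)²) = -25*√11/9 + (5 - 1*16) = -25*√11/9 + (5 - 16) = -25*√11/9 - 11 = -11 - 25*√11/9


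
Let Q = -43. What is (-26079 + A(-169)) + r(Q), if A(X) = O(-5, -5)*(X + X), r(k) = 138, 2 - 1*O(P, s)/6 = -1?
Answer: -32025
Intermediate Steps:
O(P, s) = 18 (O(P, s) = 12 - 6*(-1) = 12 + 6 = 18)
A(X) = 36*X (A(X) = 18*(X + X) = 18*(2*X) = 36*X)
(-26079 + A(-169)) + r(Q) = (-26079 + 36*(-169)) + 138 = (-26079 - 6084) + 138 = -32163 + 138 = -32025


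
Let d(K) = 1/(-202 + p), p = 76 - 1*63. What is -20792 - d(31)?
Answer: -3929687/189 ≈ -20792.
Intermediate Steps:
p = 13 (p = 76 - 63 = 13)
d(K) = -1/189 (d(K) = 1/(-202 + 13) = 1/(-189) = -1/189)
-20792 - d(31) = -20792 - 1*(-1/189) = -20792 + 1/189 = -3929687/189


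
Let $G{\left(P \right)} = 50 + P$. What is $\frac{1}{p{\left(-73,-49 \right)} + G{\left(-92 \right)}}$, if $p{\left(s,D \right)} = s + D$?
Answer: $- \frac{1}{164} \approx -0.0060976$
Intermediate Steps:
$p{\left(s,D \right)} = D + s$
$\frac{1}{p{\left(-73,-49 \right)} + G{\left(-92 \right)}} = \frac{1}{\left(-49 - 73\right) + \left(50 - 92\right)} = \frac{1}{-122 - 42} = \frac{1}{-164} = - \frac{1}{164}$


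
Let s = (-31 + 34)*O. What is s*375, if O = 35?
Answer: 39375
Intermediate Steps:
s = 105 (s = (-31 + 34)*35 = 3*35 = 105)
s*375 = 105*375 = 39375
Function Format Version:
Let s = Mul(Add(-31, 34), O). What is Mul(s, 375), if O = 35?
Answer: 39375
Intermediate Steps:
s = 105 (s = Mul(Add(-31, 34), 35) = Mul(3, 35) = 105)
Mul(s, 375) = Mul(105, 375) = 39375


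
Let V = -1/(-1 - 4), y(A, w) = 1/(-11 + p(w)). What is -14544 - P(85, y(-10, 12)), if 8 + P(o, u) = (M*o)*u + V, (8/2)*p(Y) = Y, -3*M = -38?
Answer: -864097/60 ≈ -14402.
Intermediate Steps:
M = 38/3 (M = -1/3*(-38) = 38/3 ≈ 12.667)
p(Y) = Y/4
y(A, w) = 1/(-11 + w/4)
V = 1/5 (V = -1/(-5) = -1/5*(-1) = 1/5 ≈ 0.20000)
P(o, u) = -39/5 + 38*o*u/3 (P(o, u) = -8 + ((38*o/3)*u + 1/5) = -8 + (38*o*u/3 + 1/5) = -8 + (1/5 + 38*o*u/3) = -39/5 + 38*o*u/3)
-14544 - P(85, y(-10, 12)) = -14544 - (-39/5 + (38/3)*85*(4/(-44 + 12))) = -14544 - (-39/5 + (38/3)*85*(4/(-32))) = -14544 - (-39/5 + (38/3)*85*(4*(-1/32))) = -14544 - (-39/5 + (38/3)*85*(-1/8)) = -14544 - (-39/5 - 1615/12) = -14544 - 1*(-8543/60) = -14544 + 8543/60 = -864097/60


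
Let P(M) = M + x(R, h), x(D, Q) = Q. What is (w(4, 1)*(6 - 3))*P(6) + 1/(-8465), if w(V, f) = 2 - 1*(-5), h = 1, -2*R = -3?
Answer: 1244354/8465 ≈ 147.00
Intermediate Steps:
R = 3/2 (R = -½*(-3) = 3/2 ≈ 1.5000)
w(V, f) = 7 (w(V, f) = 2 + 5 = 7)
P(M) = 1 + M (P(M) = M + 1 = 1 + M)
(w(4, 1)*(6 - 3))*P(6) + 1/(-8465) = (7*(6 - 3))*(1 + 6) + 1/(-8465) = (7*3)*7 - 1/8465 = 21*7 - 1/8465 = 147 - 1/8465 = 1244354/8465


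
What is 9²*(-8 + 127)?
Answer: 9639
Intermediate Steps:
9²*(-8 + 127) = 81*119 = 9639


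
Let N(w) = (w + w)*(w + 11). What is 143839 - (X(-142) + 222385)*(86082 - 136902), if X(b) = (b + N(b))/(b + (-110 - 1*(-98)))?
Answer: 11289519079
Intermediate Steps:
N(w) = 2*w*(11 + w) (N(w) = (2*w)*(11 + w) = 2*w*(11 + w))
X(b) = (b + 2*b*(11 + b))/(-12 + b) (X(b) = (b + 2*b*(11 + b))/(b + (-110 - 1*(-98))) = (b + 2*b*(11 + b))/(b + (-110 + 98)) = (b + 2*b*(11 + b))/(b - 12) = (b + 2*b*(11 + b))/(-12 + b))
143839 - (X(-142) + 222385)*(86082 - 136902) = 143839 - (-142*(23 + 2*(-142))/(-12 - 142) + 222385)*(86082 - 136902) = 143839 - (-142*(23 - 284)/(-154) + 222385)*(-50820) = 143839 - (-142*(-1/154)*(-261) + 222385)*(-50820) = 143839 - (-18531/77 + 222385)*(-50820) = 143839 - 17105114*(-50820)/77 = 143839 - 1*(-11289375240) = 143839 + 11289375240 = 11289519079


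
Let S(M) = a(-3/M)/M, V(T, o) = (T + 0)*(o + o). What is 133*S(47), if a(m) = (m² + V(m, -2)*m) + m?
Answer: -22344/103823 ≈ -0.21521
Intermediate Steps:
V(T, o) = 2*T*o (V(T, o) = T*(2*o) = 2*T*o)
a(m) = m - 3*m² (a(m) = (m² + (2*m*(-2))*m) + m = (m² + (-4*m)*m) + m = (m² - 4*m²) + m = -3*m² + m = m - 3*m²)
S(M) = -3*(1 + 9/M)/M² (S(M) = ((-3/M)*(1 - (-9)/M))/M = ((-3/M)*(1 + 9/M))/M = (-3*(1 + 9/M)/M)/M = -3*(1 + 9/M)/M²)
133*S(47) = 133*(3*(-9 - 1*47)/47³) = 133*(3*(1/103823)*(-9 - 47)) = 133*(3*(1/103823)*(-56)) = 133*(-168/103823) = -22344/103823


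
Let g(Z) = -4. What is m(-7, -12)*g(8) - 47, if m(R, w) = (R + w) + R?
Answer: 57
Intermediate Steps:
m(R, w) = w + 2*R
m(-7, -12)*g(8) - 47 = (-12 + 2*(-7))*(-4) - 47 = (-12 - 14)*(-4) - 47 = -26*(-4) - 47 = 104 - 47 = 57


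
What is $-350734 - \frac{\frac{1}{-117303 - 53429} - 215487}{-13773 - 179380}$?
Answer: $- \frac{11566331499255549}{32977397996} \approx -3.5074 \cdot 10^{5}$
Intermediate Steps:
$-350734 - \frac{\frac{1}{-117303 - 53429} - 215487}{-13773 - 179380} = -350734 - \frac{\frac{1}{-170732} - 215487}{-193153} = -350734 - \left(- \frac{1}{170732} - 215487\right) \left(- \frac{1}{193153}\right) = -350734 - \left(- \frac{36790526485}{170732}\right) \left(- \frac{1}{193153}\right) = -350734 - \frac{36790526485}{32977397996} = - \frac{11566331499255549}{32977397996}$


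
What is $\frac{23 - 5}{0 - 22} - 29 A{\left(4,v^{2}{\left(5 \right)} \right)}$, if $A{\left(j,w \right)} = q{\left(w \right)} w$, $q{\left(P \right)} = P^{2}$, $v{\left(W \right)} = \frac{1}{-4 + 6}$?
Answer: $- \frac{895}{704} \approx -1.2713$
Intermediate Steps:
$v{\left(W \right)} = \frac{1}{2}$
$A{\left(j,w \right)} = w^{3}$ ($A{\left(j,w \right)} = w^{2} w = w^{3}$)
$\frac{23 - 5}{0 - 22} - 29 A{\left(4,v^{2}{\left(5 \right)} \right)} = \frac{23 - 5}{0 - 22} - 29 \left(\left(\frac{1}{2}\right)^{2}\right)^{3} = \frac{18}{-22} - \frac{29}{64} = 18 \left(- \frac{1}{22}\right) - \frac{29}{64} = - \frac{9}{11} - \frac{29}{64} = - \frac{895}{704}$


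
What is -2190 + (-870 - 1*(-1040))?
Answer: -2020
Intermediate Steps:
-2190 + (-870 - 1*(-1040)) = -2190 + (-870 + 1040) = -2190 + 170 = -2020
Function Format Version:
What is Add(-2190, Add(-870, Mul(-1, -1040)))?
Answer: -2020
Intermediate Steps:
Add(-2190, Add(-870, Mul(-1, -1040))) = Add(-2190, Add(-870, 1040)) = Add(-2190, 170) = -2020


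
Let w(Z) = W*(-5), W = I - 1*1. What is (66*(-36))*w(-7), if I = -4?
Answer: -59400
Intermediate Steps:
W = -5 (W = -4 - 1*1 = -4 - 1 = -5)
w(Z) = 25 (w(Z) = -5*(-5) = 25)
(66*(-36))*w(-7) = (66*(-36))*25 = -2376*25 = -59400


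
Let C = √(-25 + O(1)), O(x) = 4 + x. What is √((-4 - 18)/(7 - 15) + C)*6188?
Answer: 3094*√(11 + 8*I*√5) ≈ 12376.0 + 6918.4*I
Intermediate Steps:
C = 2*I*√5 (C = √(-25 + (4 + 1)) = √(-25 + 5) = √(-20) = 2*I*√5 ≈ 4.4721*I)
√((-4 - 18)/(7 - 15) + C)*6188 = √((-4 - 18)/(7 - 15) + 2*I*√5)*6188 = √(-22/(-8) + 2*I*√5)*6188 = √(-22*(-⅛) + 2*I*√5)*6188 = √(11/4 + 2*I*√5)*6188 = 6188*√(11/4 + 2*I*√5)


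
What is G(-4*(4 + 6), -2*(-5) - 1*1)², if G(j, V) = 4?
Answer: 16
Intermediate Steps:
G(-4*(4 + 6), -2*(-5) - 1*1)² = 4² = 16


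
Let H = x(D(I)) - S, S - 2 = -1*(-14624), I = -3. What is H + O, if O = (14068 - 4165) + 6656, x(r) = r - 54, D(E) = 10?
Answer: 1889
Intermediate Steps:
x(r) = -54 + r
S = 14626 (S = 2 - 1*(-14624) = 2 + 14624 = 14626)
O = 16559 (O = 9903 + 6656 = 16559)
H = -14670 (H = (-54 + 10) - 1*14626 = -44 - 14626 = -14670)
H + O = -14670 + 16559 = 1889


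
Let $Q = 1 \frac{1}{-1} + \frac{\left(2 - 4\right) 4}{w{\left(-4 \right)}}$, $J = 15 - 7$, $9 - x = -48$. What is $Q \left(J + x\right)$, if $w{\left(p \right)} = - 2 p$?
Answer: $-130$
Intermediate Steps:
$x = 57$ ($x = 9 - -48 = 9 + 48 = 57$)
$J = 8$
$Q = -2$ ($Q = 1 \frac{1}{-1} + \frac{\left(2 - 4\right) 4}{\left(-2\right) \left(-4\right)} = 1 \left(-1\right) + \frac{\left(-2\right) 4}{8} = -1 - 1 = -2$)
$Q \left(J + x\right) = - 2 \left(8 + 57\right) = \left(-2\right) 65 = -130$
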